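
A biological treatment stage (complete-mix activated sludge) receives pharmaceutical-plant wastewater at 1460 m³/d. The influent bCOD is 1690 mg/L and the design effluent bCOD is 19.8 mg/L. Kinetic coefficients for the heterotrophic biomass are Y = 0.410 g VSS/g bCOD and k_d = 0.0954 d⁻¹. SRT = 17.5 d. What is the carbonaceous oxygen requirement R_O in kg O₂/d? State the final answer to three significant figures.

R_O ≈ 1910 kg O₂/d

Y_obs = Y / (1 + k_d θ_c) = 0.410 / (1 + 0.0954 × 17.5) = 0.410 / 2.670 = 0.1536.
Substrate removed = Q·(S₀ − S) = 1460 m³/d × (1690 − 19.8) g/m³ = 2.44×10^6 g/d = 2438 kg/d.
Biomass synthesised: P_X = Y_obs × 2438 = 374.5 kg VSS/d.
Carbonaceous O₂ demand = substrate oxidised − cell-mass equivalent = 2438 − 1.42 × 374.5 = 1907 kg O₂/d.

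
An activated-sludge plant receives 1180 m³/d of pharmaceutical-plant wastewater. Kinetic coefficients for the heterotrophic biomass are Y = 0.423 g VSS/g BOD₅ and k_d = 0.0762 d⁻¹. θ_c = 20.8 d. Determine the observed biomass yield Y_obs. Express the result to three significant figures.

Observed yield with endogenous decay: Y_obs = Y / (1 + k_d·θ_c) = 0.423 / (1 + 0.0762 × 20.8) = 0.423 / 2.585 = 0.1636 g VSS/g BOD₅.

Y_obs ≈ 0.164 g VSS/g BOD₅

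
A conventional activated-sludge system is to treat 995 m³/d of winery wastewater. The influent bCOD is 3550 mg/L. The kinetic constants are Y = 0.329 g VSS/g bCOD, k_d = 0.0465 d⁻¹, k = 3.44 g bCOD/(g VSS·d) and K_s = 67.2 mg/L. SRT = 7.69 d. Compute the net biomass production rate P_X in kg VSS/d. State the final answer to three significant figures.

P_X ≈ 853 kg VSS/d

For a completely mixed reactor with recycle the Lawrence–McCarty relation gives S = K_s·(1 + k_d·θ_c) / [θ_c·(Y·k − k_d) − 1] = 67.2 × (1 + 0.0465 × 7.69) / [7.69 × (0.329 × 3.44 − 0.0465) − 1] = 91.23 / 7.346 = 12.42 mg/L.
The observed yield is Y_obs = Y/(1 + k_d·θ_c) = 0.329 / (1 + 0.0465 × 7.69) = 0.329 / 1.358 = 0.2423 g VSS per g bCOD removed.
ΔS = 3550 − 12.4 = 3538 mg/L, so the substrate removal rate is 995 × 3538/1000 = 3520 kg bCOD/d.
So the net sludge growth is P_X = 0.2423 × 3520 = 853.0 kg VSS/d.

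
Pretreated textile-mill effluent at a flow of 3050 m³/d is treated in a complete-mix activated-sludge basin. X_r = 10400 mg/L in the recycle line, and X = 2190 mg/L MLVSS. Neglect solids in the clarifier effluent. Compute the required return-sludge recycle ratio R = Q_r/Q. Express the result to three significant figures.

Mass balance around the secondary clarifier (neglecting effluent solids): R = X / (X_r − X) = 2190 / (10400 − 2190) = 0.2667.

R ≈ 0.267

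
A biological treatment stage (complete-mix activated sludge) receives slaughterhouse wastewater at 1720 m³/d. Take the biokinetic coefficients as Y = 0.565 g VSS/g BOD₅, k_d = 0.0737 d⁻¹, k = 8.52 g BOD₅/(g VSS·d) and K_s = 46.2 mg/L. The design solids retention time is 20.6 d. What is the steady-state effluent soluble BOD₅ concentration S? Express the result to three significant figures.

From the Monod/SRT balance for a CMAS, S = K_s·(1+k_d θ_c)/[θ_c·(Y k − k_d) − 1] = 46.2 × (1 + 0.0737 × 20.6) / [20.6 × (0.565 × 8.52 − 0.0737) − 1] = 116.3 / 96.65 = 1.204 mg/L.

S ≈ 1.20 mg/L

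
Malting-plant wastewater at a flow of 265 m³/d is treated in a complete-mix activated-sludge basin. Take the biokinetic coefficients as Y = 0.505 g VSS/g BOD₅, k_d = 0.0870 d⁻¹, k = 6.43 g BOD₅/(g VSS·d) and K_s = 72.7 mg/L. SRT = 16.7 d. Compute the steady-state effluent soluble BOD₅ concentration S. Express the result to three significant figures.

S ≈ 3.44 mg/L

For a completely mixed reactor with recycle the Lawrence–McCarty relation gives S = K_s·(1 + k_d·θ_c) / [θ_c·(Y·k − k_d) − 1] = 72.7 × (1 + 0.0870 × 16.7) / [16.7 × (0.505 × 6.43 − 0.0870) − 1] = 178.3 / 51.77 = 3.444 mg/L.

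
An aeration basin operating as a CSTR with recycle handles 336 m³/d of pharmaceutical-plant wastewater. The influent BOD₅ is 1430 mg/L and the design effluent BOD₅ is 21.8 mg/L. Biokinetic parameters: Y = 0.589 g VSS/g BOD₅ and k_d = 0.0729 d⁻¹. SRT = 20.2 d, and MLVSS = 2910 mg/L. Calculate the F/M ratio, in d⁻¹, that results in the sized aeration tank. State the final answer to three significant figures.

F/M ≈ 0.211 d⁻¹

From the SRT design equation V = Y Q (S₀−S) θ_c / [X (1 + k_d θ_c)] = 0.589 × 336 × (1430 − 21.8) × 20.2 / [2910 × (1 + 0.0729 × 20.2)] = 5.63×10^6 / 7195 = 782.4 m³.
Food-to-microorganism ratio F/M = Q S₀ / (V X) = 336 × 1430 / (782.4 × 2910) = 0.2110 d⁻¹.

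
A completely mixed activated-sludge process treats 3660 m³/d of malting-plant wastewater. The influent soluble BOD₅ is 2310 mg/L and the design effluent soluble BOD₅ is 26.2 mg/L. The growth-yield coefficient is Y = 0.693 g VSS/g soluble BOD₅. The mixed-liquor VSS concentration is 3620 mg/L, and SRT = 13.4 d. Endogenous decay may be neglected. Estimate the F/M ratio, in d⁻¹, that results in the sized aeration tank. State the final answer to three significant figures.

Biomass mass balance (decay neglected): V·X = Y·Q·(S₀ − S)·θ_c, so V = 0.693 × 3660 × (2310 − 26.2) × 13.4 / 3620 = 21442 m³.
F/M = applied load / biomass = Q·S₀/(V·X) = 3660 × 2310 / (21442 × 3620) = 0.1089 d⁻¹.

F/M ≈ 0.109 d⁻¹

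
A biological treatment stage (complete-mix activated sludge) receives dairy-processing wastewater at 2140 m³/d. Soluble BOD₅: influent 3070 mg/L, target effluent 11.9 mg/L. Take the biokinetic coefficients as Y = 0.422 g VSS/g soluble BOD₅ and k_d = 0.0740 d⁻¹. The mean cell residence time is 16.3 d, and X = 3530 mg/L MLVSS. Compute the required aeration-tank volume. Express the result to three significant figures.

Rearranging the biomass balance for a CMAS with decay, V = Y·Q·ΔS·θ_c / [X·(1+k_d θ_c)] = 0.422 × 2140 × (3070 − 11.9) × 16.3 / [3530 × (1 + 0.0740 × 16.3)] = 4.5×10^7 / 7788 = 5780 m³.

V ≈ 5780 m³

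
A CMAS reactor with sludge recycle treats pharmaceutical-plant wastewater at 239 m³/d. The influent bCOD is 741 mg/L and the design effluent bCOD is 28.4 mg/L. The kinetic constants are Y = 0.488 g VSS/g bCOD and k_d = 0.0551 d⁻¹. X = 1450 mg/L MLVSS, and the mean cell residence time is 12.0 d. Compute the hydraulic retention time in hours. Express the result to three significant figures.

τ ≈ 41.6 h

Steady-state biomass mass balance: V·X·(1 + k_d·θ_c) = Y·Q·(S₀ − S)·θ_c, so V = 0.488 × 239 × (741 − 28.4) × 12.0 / [1450 × (1 + 0.0551 × 12.0)] = 9.97×10^5 / 2409 = 414.1 m³.
HRT = V/Q = 414.1 m³ / 239 m³·d⁻¹ = 1.732 d × 24 = 41.58 h.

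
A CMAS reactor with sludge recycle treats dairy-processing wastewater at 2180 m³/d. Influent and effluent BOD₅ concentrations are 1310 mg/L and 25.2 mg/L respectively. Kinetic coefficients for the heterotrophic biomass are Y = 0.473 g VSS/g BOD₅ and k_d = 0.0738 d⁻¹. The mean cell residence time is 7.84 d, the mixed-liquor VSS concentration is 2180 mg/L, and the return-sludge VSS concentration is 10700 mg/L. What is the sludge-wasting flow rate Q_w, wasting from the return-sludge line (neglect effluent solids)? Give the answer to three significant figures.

Rearranging the biomass balance for a CMAS with decay, V = Y·Q·ΔS·θ_c / [X·(1+k_d θ_c)] = 0.473 × 2180 × (1310 − 25.2) × 7.84 / [2180 × (1 + 0.0738 × 7.84)] = 1.04×10^7 / 3441 = 3018 m³.
Q_w = (V·X)/(θ_c X_r) = 3018 × 2180 / (7.84 × 10700) = 78.43 m³/d.

Q_w ≈ 78.4 m³/d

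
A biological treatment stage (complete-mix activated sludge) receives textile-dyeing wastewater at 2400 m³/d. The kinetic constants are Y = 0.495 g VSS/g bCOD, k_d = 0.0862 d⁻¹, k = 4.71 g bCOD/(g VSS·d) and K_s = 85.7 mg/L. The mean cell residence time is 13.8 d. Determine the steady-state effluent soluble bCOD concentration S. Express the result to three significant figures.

From the Monod/SRT balance for a CMAS, S = K_s·(1+k_d θ_c)/[θ_c·(Y k − k_d) − 1] = 85.7 × (1 + 0.0862 × 13.8) / [13.8 × (0.495 × 4.71 − 0.0862) − 1] = 187.6 / 29.98 = 6.258 mg/L.

S ≈ 6.26 mg/L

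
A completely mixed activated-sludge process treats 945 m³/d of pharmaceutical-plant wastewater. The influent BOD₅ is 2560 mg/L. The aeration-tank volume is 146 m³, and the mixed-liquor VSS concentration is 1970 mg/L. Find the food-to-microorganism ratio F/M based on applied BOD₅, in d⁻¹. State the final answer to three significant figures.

F/M ≈ 8.41 d⁻¹

Food-to-microorganism ratio F/M = Q S₀ / (V X) = 945 × 2560 / (146.0 × 1970) = 8.411 d⁻¹.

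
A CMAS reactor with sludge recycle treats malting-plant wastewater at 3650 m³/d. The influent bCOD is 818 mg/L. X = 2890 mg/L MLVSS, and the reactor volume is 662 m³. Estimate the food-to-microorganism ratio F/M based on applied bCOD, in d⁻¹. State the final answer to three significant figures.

Food-to-microorganism ratio F/M = Q S₀ / (V X) = 3650 × 818 / (662.0 × 2890) = 1.561 d⁻¹.

F/M ≈ 1.56 d⁻¹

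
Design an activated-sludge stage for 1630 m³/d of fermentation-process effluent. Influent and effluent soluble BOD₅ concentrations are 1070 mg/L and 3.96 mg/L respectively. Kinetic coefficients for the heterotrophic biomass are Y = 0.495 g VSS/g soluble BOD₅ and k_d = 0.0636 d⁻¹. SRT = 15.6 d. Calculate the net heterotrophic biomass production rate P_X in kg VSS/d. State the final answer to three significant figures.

The observed yield is Y_obs = Y/(1 + k_d·θ_c) = 0.495 / (1 + 0.0636 × 15.6) = 0.495 / 1.992 = 0.2485 g VSS per g soluble BOD₅ removed.
ΔS = 1070 − 3.96 = 1066 mg/L, so the substrate removal rate is 1630 × 1066/1000 = 1738 kg soluble BOD₅/d.
So the net sludge growth is P_X = 0.2485 × 1738 = 431.8 kg VSS/d.

P_X ≈ 432 kg VSS/d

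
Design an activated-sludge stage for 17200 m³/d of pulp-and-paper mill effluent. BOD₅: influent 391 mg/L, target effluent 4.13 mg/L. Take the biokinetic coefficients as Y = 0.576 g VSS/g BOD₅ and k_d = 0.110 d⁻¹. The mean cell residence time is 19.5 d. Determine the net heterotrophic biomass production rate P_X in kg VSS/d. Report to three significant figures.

P_X ≈ 1220 kg VSS/d

Observed yield with endogenous decay: Y_obs = Y / (1 + k_d·θ_c) = 0.576 / (1 + 0.110 × 19.5) = 0.576 / 3.145 = 0.1831 g VSS/g BOD₅.
Mass of BOD₅ removed per day: Q(S₀ − S) = 17200 × 386.9 g/m³ = 6654 kg/d.
So the net sludge growth is P_X = 0.1831 × 6654 = 1219 kg VSS/d.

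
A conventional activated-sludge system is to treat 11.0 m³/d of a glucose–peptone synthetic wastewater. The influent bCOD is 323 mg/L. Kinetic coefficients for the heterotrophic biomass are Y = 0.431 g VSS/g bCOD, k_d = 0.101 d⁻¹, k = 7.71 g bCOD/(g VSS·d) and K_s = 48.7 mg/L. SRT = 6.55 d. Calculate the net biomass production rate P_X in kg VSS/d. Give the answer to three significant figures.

From the Monod/SRT balance for a CMAS, S = K_s·(1+k_d θ_c)/[θ_c·(Y k − k_d) − 1] = 48.7 × (1 + 0.101 × 6.55) / [6.55 × (0.431 × 7.71 − 0.101) − 1] = 80.92 / 20.10 = 4.025 mg/L.
Observed yield with endogenous decay: Y_obs = Y / (1 + k_d·θ_c) = 0.431 / (1 + 0.101 × 6.55) = 0.431 / 1.662 = 0.2594 g VSS/g bCOD.
Mass of bCOD removed per day: Q(S₀ − S) = 11.0 × 319.0 g/m³ = 3.509 kg/d.
Net biomass production P_X = Y_obs × Q·(S₀ − S) = 0.2594 × 3.509 = 0.9102 kg VSS/d.

P_X ≈ 0.910 kg VSS/d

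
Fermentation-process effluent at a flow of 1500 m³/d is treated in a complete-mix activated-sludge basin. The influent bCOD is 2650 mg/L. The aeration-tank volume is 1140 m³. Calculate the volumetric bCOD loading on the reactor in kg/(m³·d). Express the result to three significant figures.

L_v ≈ 3.49 kg bCOD/(m³·d)

L_v = Q S₀ / V = 1500 × 2650 × 10⁻³ / 1140 = 3.487 kg/(m³·d).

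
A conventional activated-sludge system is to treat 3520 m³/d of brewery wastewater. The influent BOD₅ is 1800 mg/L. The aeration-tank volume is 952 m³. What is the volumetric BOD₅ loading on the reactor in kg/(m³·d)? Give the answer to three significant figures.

L_v ≈ 6.66 kg BOD₅/(m³·d)

Applied BOD₅ load per unit volume = Q·S₀/V = (3520 × 1800/1000)/952.0 = 6.655 kg BOD₅·m⁻³·d⁻¹.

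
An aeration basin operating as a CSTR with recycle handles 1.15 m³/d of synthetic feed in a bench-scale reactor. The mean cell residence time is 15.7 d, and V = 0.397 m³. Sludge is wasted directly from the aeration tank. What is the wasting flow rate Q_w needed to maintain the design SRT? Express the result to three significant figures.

Q_w ≈ 0.0253 m³/d

Wasting from the aeration tank: Q_w = V / θ_c = 0.3970 / 15.7 = 0.02529 m³/d.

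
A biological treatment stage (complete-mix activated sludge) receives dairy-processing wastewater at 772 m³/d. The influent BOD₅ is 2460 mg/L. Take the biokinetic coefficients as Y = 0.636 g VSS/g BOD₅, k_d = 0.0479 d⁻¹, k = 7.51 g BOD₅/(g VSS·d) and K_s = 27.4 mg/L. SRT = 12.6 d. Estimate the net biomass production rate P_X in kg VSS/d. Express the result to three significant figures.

P_X ≈ 753 kg VSS/d

For a completely mixed reactor with recycle the Lawrence–McCarty relation gives S = K_s·(1 + k_d·θ_c) / [θ_c·(Y·k − k_d) − 1] = 27.4 × (1 + 0.0479 × 12.6) / [12.6 × (0.636 × 7.51 − 0.0479) − 1] = 43.94 / 58.58 = 0.7501 mg/L.
Observed yield with endogenous decay: Y_obs = Y / (1 + k_d·θ_c) = 0.636 / (1 + 0.0479 × 12.6) = 0.636 / 1.604 = 0.3966 g VSS/g BOD₅.
Mass of BOD₅ removed per day: Q(S₀ − S) = 772 × 2459 g/m³ = 1899 kg/d.
P_X = Y_obs · Q(S₀ − S) = 0.3966 × 1899 = 753.0 kg VSS/d.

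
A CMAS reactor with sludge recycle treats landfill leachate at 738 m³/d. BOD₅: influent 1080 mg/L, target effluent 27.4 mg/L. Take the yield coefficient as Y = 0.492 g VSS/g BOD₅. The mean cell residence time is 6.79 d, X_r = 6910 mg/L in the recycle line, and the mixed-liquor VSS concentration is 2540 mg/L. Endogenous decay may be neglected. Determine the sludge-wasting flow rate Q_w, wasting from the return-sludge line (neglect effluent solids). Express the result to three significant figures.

V·X = Y·Q·ΔS·θ_c gives V = 0.492 × 738 × (1080 − 27.4) × 6.79 / 2540 = 1022 m³.
Q_w = (V·X)/(θ_c X_r) = 1022 × 2540 / (6.79 × 6910) = 55.31 m³/d.

Q_w ≈ 55.3 m³/d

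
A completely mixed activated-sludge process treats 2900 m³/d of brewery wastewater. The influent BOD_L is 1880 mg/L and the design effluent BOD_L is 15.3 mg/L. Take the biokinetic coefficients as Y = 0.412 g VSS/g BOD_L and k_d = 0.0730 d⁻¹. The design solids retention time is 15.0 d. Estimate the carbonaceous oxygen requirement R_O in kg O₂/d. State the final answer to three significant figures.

R_O ≈ 3900 kg O₂/d

Y_obs = Y / (1 + k_d θ_c) = 0.412 / (1 + 0.0730 × 15.0) = 0.412 / 2.095 = 0.1967.
ΔS = 1880 − 15.3 = 1865 mg/L, so the substrate removal rate is 2900 × 1865/1000 = 5408 kg BOD_L/d.
Net sludge production P_X = 0.1967 × 5408 = 1063 kg VSS/d.
Carbonaceous O₂ demand = substrate oxidised − cell-mass equivalent = 5408 − 1.42 × 1063 = 3898 kg O₂/d.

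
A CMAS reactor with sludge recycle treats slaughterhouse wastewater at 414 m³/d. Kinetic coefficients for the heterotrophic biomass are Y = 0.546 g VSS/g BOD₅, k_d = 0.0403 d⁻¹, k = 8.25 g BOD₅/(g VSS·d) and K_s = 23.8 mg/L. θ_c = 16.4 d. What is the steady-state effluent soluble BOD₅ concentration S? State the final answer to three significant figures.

S ≈ 0.547 mg/L

From the Monod/SRT balance for a CMAS, S = K_s·(1+k_d θ_c)/[θ_c·(Y k − k_d) − 1] = 23.8 × (1 + 0.0403 × 16.4) / [16.4 × (0.546 × 8.25 − 0.0403) − 1] = 39.53 / 72.21 = 0.5474 mg/L.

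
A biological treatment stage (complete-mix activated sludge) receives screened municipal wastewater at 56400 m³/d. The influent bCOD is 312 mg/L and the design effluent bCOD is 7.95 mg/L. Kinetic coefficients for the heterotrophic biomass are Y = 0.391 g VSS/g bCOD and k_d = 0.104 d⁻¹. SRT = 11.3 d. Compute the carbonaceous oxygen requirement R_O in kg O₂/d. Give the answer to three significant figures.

R_O ≈ 12800 kg O₂/d

Y_obs = Y / (1 + k_d θ_c) = 0.391 / (1 + 0.104 × 11.3) = 0.391 / 2.175 = 0.1798.
Q·(S₀ − S) = 56400 × (312 − 7.95) × 10⁻³ = 17148 kg/d removed.
Biomass synthesised: P_X = Y_obs × 17148 = 3082 kg VSS/d.
R_O = Q·(S₀ − S) − 1.42·P_X = 17148 − 1.42 × 3082 = 12771 kg O₂/d.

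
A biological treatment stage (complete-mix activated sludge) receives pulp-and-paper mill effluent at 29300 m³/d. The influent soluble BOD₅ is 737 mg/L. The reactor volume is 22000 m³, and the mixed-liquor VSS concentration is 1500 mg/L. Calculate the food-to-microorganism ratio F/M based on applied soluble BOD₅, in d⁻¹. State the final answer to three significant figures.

F/M ≈ 0.654 d⁻¹

Food-to-microorganism ratio F/M = Q S₀ / (V X) = 29300 × 737 / (22000 × 1500) = 0.6544 d⁻¹.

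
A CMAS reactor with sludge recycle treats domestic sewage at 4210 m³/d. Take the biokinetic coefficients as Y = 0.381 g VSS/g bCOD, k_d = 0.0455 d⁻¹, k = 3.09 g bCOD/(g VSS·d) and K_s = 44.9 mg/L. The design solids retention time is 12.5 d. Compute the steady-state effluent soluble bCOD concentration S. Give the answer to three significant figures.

From the Monod/SRT balance for a CMAS, S = K_s·(1+k_d θ_c)/[θ_c·(Y k − k_d) − 1] = 44.9 × (1 + 0.0455 × 12.5) / [12.5 × (0.381 × 3.09 − 0.0455) − 1] = 70.44 / 13.15 = 5.357 mg/L.

S ≈ 5.36 mg/L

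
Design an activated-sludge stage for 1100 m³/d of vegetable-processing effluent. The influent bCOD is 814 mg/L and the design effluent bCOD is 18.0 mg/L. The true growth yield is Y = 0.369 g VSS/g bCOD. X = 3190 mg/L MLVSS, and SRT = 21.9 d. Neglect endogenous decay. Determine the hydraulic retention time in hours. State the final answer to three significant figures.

V·X = Y·Q·ΔS·θ_c gives V = 0.369 × 1100 × (814 − 18.0) × 21.9 / 3190 = 2218 m³.
Hydraulic retention time τ = V/Q = 2218 / 1100 = 2.016 d = 48.40 h.

τ ≈ 48.4 h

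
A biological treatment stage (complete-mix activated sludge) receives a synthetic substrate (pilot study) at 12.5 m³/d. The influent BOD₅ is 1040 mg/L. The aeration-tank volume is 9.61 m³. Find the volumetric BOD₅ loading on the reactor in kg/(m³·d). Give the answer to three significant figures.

Applied BOD₅ load per unit volume = Q·S₀/V = (12.5 × 1040/1000)/9.610 = 1.353 kg BOD₅·m⁻³·d⁻¹.

L_v ≈ 1.35 kg BOD₅/(m³·d)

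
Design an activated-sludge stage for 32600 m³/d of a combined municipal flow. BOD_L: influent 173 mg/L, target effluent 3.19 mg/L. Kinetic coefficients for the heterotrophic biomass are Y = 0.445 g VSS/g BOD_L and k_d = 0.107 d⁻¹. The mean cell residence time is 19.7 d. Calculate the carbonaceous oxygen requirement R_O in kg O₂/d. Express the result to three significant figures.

R_O ≈ 4410 kg O₂/d

Observed yield with endogenous decay: Y_obs = Y / (1 + k_d·θ_c) = 0.445 / (1 + 0.107 × 19.7) = 0.445 / 3.108 = 0.1432 g VSS/g BOD_L.
Substrate removed = Q·(S₀ − S) = 32600 m³/d × (173 − 3.19) g/m³ = 5.54×10^6 g/d = 5536 kg/d.
Net sludge production P_X = 0.1432 × 5536 = 792.6 kg VSS/d.
R_O = Q·(S₀ − S) − 1.42·P_X = 5536 − 1.42 × 792.6 = 4410 kg O₂/d.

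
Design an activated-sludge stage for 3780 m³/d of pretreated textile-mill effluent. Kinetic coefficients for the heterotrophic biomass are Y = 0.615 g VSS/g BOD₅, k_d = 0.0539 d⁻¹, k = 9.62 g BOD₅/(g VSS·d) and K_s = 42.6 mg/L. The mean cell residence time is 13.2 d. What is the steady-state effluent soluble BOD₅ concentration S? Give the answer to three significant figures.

S ≈ 0.955 mg/L

For a completely mixed reactor with recycle the Lawrence–McCarty relation gives S = K_s·(1 + k_d·θ_c) / [θ_c·(Y·k − k_d) − 1] = 42.6 × (1 + 0.0539 × 13.2) / [13.2 × (0.615 × 9.62 − 0.0539) − 1] = 72.91 / 76.38 = 0.9545 mg/L.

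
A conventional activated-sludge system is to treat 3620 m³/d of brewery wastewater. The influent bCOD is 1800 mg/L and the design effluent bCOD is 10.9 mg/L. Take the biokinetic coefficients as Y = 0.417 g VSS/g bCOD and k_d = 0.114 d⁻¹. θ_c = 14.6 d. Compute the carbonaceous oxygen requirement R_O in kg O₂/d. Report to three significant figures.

Y_obs = Y / (1 + k_d θ_c) = 0.417 / (1 + 0.114 × 14.6) = 0.417 / 2.664 = 0.1565.
Substrate removed = Q·(S₀ − S) = 3620 m³/d × (1800 − 10.9) g/m³ = 6.48×10^6 g/d = 6477 kg/d.
Net sludge production P_X = 0.1565 × 6477 = 1014 kg VSS/d.
Carbonaceous O₂ demand = substrate oxidised − cell-mass equivalent = 6477 − 1.42 × 1014 = 5037 kg O₂/d.

R_O ≈ 5040 kg O₂/d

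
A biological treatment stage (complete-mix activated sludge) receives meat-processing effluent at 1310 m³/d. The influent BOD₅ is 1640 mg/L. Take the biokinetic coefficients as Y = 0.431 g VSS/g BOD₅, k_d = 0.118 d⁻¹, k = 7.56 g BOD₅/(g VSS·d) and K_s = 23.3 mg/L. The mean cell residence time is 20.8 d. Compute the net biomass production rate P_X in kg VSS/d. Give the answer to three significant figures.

Effluent substrate depends only on kinetics and SRT: S = K_s(1 + k_d θ_c) / [θ_c(Yk − k_d) − 1] = 23.3 × (1 + 0.118 × 20.8) / [20.8 × (0.431 × 7.56 − 0.118) − 1] = 80.49 / 64.32 = 1.251 mg/L.
Correct the yield for decay: Y_obs = Y/(1 + k_d θ_c) = 0.431 / (1 + 0.118 × 20.8) = 0.431 / 3.454 = 0.1248.
Substrate removed = Q·(S₀ − S) = 1310 m³/d × (1640 − 1.25) g/m³ = 2.15×10^6 g/d = 2147 kg/d.
Biomass produced: P_X = Y_obs·Q·ΔS = 0.1248 × 2147 ≈ 267.8 kg VSS/d.

P_X ≈ 268 kg VSS/d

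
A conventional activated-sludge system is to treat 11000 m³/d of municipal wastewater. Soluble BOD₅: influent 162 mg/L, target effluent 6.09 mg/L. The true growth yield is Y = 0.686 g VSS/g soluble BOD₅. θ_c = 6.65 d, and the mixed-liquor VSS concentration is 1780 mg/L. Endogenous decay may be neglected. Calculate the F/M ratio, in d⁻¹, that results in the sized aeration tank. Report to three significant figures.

With k_d = 0 the design equation reduces to V = Y Q (S₀−S) θ_c / X = 0.686 × 11000 × (162 − 6.09) × 6.65 / 1780 = 4395 m³.
Food-to-microorganism ratio F/M = Q S₀ / (V X) = 11000 × 162 / (4395 × 1780) = 0.2278 d⁻¹.

F/M ≈ 0.228 d⁻¹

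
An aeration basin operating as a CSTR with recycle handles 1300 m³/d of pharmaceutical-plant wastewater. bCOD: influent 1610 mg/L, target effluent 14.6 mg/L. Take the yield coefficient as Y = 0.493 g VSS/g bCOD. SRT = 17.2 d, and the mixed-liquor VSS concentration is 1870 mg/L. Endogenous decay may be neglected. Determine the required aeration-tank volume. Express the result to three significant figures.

Biomass mass balance (decay neglected): V·X = Y·Q·(S₀ − S)·θ_c, so V = 0.493 × 1300 × (1610 − 14.6) × 17.2 / 1870 = 9405 m³.

V ≈ 9400 m³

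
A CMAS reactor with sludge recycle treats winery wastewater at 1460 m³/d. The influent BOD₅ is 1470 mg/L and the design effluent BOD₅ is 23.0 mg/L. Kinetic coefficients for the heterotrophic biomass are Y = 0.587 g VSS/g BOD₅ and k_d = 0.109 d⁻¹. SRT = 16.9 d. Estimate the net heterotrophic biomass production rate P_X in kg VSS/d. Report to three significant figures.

The observed yield is Y_obs = Y/(1 + k_d·θ_c) = 0.587 / (1 + 0.109 × 16.9) = 0.587 / 2.842 = 0.2065 g VSS per g BOD₅ removed.
Q·(S₀ − S) = 1460 × (1470 − 23.0) × 10⁻³ = 2113 kg/d removed.
So the net sludge growth is P_X = 0.2065 × 2113 = 436.3 kg VSS/d.

P_X ≈ 436 kg VSS/d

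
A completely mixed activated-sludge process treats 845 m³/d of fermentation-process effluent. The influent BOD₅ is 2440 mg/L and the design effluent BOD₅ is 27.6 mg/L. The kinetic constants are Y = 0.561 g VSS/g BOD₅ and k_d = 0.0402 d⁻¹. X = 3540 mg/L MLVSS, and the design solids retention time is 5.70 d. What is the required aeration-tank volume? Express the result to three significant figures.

Steady-state biomass mass balance: V·X·(1 + k_d·θ_c) = Y·Q·(S₀ − S)·θ_c, so V = 0.561 × 845 × (2440 − 27.6) × 5.70 / [3540 × (1 + 0.0402 × 5.70)] = 6.52×10^6 / 4351 = 1498 m³.

V ≈ 1500 m³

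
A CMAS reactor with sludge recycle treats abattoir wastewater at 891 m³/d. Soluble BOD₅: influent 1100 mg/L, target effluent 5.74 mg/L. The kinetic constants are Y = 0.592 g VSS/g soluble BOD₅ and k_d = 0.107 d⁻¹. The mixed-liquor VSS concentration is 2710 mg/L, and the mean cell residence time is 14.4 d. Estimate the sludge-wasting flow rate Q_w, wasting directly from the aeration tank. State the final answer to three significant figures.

Q_w ≈ 83.8 m³/d

Steady-state biomass mass balance: V·X·(1 + k_d·θ_c) = Y·Q·(S₀ − S)·θ_c, so V = 0.592 × 891 × (1100 − 5.74) × 14.4 / [2710 × (1 + 0.107 × 14.4)] = 8.31×10^6 / 6886 = 1207 m³.
For wasting at MLVSS concentration, Q_w = V/θ_c = 1207/14.4 = 83.83 m³/d.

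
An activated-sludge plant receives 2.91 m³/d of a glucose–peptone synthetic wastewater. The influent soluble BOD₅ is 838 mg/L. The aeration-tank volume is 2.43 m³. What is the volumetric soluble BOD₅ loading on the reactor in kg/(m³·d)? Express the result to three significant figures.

L_v = Q S₀ / V = 2.91 × 838 × 10⁻³ / 2.430 = 1.004 kg/(m³·d).

L_v ≈ 1.00 kg soluble BOD₅/(m³·d)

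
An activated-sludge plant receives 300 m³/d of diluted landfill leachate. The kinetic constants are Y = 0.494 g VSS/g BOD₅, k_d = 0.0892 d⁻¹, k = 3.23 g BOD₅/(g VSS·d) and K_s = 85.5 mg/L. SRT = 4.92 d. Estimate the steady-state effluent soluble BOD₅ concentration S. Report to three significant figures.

Effluent substrate depends only on kinetics and SRT: S = K_s(1 + k_d θ_c) / [θ_c(Yk − k_d) − 1] = 85.5 × (1 + 0.0892 × 4.92) / [4.92 × (0.494 × 3.23 − 0.0892) − 1] = 123.0 / 6.412 = 19.19 mg/L.

S ≈ 19.2 mg/L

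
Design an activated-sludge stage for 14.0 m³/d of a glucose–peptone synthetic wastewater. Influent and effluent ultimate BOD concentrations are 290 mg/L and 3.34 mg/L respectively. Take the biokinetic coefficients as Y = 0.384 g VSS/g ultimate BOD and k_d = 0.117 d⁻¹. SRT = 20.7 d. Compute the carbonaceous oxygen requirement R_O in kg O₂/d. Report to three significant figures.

R_O ≈ 3.37 kg O₂/d

Correct the yield for decay: Y_obs = Y/(1 + k_d θ_c) = 0.384 / (1 + 0.117 × 20.7) = 0.384 / 3.422 = 0.1122.
ΔS = 290 − 3.34 = 286.7 mg/L, so the substrate removal rate is 14.0 × 286.7/1000 = 4.013 kg ultimate BOD/d.
Biomass synthesised: P_X = Y_obs × 4.013 = 0.4504 kg VSS/d.
Carbonaceous O₂ demand = substrate oxidised − cell-mass equivalent = 4.013 − 1.42 × 0.4504 = 3.374 kg O₂/d.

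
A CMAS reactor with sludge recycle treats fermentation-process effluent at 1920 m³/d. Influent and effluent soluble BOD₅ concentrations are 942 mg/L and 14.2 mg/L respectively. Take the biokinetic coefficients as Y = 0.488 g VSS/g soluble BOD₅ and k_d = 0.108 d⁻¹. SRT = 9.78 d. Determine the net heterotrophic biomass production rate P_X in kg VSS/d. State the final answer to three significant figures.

Observed yield with endogenous decay: Y_obs = Y / (1 + k_d·θ_c) = 0.488 / (1 + 0.108 × 9.78) = 0.488 / 2.056 = 0.2373 g VSS/g soluble BOD₅.
ΔS = 942 − 14.2 = 927.8 mg/L, so the substrate removal rate is 1920 × 927.8/1000 = 1781 kg soluble BOD₅/d.
So the net sludge growth is P_X = 0.2373 × 1781 = 422.8 kg VSS/d.

P_X ≈ 423 kg VSS/d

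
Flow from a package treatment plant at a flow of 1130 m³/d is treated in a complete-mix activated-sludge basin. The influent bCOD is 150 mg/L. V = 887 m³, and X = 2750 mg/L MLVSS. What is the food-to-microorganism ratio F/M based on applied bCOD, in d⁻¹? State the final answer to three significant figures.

F/M ≈ 0.0695 d⁻¹

F/M = applied load / biomass = Q·S₀/(V·X) = 1130 × 150 / (887.0 × 2750) = 0.06949 d⁻¹.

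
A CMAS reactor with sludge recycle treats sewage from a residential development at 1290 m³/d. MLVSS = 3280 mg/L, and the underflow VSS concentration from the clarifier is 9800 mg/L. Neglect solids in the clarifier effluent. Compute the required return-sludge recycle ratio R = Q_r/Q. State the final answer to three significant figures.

Solids balance on the clarifier gives (1+R)X = R·X_r, so R = X/(X_r − X) = 3280 / (9800 − 3280) = 0.5031.

R ≈ 0.503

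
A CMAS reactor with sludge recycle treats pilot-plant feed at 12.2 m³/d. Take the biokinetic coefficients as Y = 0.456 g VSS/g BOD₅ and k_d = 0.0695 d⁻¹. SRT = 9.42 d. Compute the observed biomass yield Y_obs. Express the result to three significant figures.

Observed yield with endogenous decay: Y_obs = Y / (1 + k_d·θ_c) = 0.456 / (1 + 0.0695 × 9.42) = 0.456 / 1.655 = 0.2756 g VSS/g BOD₅.

Y_obs ≈ 0.276 g VSS/g BOD₅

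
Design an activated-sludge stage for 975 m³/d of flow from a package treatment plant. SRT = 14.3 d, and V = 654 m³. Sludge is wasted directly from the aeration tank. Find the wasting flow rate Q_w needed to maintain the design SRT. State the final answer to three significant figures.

With mixed-liquor wasting, θ_c = V/Q_w, so Q_w = V/θ_c = 654.0/14.3 = 45.73 m³/d.

Q_w ≈ 45.7 m³/d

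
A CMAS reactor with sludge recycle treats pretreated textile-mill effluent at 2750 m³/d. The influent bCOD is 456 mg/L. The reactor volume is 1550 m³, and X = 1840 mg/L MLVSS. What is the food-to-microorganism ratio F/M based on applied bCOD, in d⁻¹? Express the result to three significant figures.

F/M ≈ 0.440 d⁻¹

F/M = applied load / biomass = Q·S₀/(V·X) = 2750 × 456 / (1550 × 1840) = 0.4397 d⁻¹.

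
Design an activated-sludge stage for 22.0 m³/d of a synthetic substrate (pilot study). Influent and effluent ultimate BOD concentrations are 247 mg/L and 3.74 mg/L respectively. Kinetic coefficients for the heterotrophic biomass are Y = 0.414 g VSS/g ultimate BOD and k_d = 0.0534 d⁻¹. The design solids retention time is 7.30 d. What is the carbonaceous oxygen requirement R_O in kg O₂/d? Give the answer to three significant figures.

R_O ≈ 3.09 kg O₂/d

The observed yield is Y_obs = Y/(1 + k_d·θ_c) = 0.414 / (1 + 0.0534 × 7.30) = 0.414 / 1.390 = 0.2979 g VSS per g ultimate BOD removed.
ΔS = 247 − 3.74 = 243.3 mg/L, so the substrate removal rate is 22.0 × 243.3/1000 = 5.352 kg ultimate BOD/d.
Net sludge production P_X = 0.2979 × 5.352 = 1.594 kg VSS/d.
R_O = Q·ΔS − 1.42 P_X = 5.352 − 2.264 = 3.088 kg O₂/d.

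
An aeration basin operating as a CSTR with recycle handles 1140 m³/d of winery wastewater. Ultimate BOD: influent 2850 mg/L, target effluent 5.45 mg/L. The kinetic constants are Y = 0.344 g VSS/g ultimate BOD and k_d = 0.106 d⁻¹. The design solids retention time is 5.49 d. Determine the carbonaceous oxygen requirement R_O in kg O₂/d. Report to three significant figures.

R_O ≈ 2240 kg O₂/d

The observed yield is Y_obs = Y/(1 + k_d·θ_c) = 0.344 / (1 + 0.106 × 5.49) = 0.344 / 1.582 = 0.2175 g VSS per g ultimate BOD removed.
Q·(S₀ − S) = 1140 × (2850 − 5.45) × 10⁻³ = 3243 kg/d removed.
P_X = Y_obs·Q·(S₀ − S) = 0.2175 × 3243 = 705.2 kg VSS/d.
Carbonaceous O₂ demand = substrate oxidised − cell-mass equivalent = 3243 − 1.42 × 705.2 = 2241 kg O₂/d.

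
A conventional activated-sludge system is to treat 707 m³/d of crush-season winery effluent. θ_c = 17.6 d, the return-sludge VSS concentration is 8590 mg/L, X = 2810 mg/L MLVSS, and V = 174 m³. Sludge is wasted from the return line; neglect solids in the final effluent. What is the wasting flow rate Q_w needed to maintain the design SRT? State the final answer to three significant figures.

θ_c = V·X/(Q_w·X_r) when wasting from the recycle, so Q_w = V·X/(θ_c·X_r) = 174.0 × 2810 / (17.6 × 8590) = 3.234 m³/d.

Q_w ≈ 3.23 m³/d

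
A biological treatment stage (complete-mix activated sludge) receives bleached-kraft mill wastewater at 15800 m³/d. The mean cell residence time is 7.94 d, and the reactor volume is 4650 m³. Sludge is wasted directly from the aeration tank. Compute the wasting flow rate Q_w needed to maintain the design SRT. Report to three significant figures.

Q_w ≈ 586 m³/d

With mixed-liquor wasting, θ_c = V/Q_w, so Q_w = V/θ_c = 4650/7.94 = 585.6 m³/d.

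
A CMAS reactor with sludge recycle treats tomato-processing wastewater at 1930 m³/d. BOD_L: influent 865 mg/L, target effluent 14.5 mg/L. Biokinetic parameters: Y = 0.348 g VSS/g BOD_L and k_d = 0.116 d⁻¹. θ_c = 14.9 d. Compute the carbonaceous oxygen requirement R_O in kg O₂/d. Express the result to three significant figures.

R_O ≈ 1340 kg O₂/d

Observed yield with endogenous decay: Y_obs = Y / (1 + k_d·θ_c) = 0.348 / (1 + 0.116 × 14.9) = 0.348 / 2.728 = 0.1275 g VSS/g BOD_L.
Q·(S₀ − S) = 1930 × (865 − 14.5) × 10⁻³ = 1641 kg/d removed.
Biomass synthesised: P_X = Y_obs × 1641 = 209.4 kg VSS/d.
R_O = Q·ΔS − 1.42 P_X = 1641 − 297.3 = 1344 kg O₂/d.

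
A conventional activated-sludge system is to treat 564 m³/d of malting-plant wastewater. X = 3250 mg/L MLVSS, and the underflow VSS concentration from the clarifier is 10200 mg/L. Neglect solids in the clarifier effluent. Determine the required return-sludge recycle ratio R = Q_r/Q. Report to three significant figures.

Mass balance around the secondary clarifier (neglecting effluent solids): R = X / (X_r − X) = 3250 / (10200 − 3250) = 0.4676.

R ≈ 0.468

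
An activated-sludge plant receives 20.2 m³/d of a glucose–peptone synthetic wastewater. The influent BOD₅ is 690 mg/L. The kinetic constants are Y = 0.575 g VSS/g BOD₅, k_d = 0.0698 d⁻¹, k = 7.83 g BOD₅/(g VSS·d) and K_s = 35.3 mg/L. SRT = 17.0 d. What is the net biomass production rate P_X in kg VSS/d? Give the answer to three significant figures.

P_X ≈ 3.66 kg VSS/d

Effluent substrate depends only on kinetics and SRT: S = K_s(1 + k_d θ_c) / [θ_c(Yk − k_d) − 1] = 35.3 × (1 + 0.0698 × 17.0) / [17.0 × (0.575 × 7.83 − 0.0698) − 1] = 77.19 / 74.35 = 1.038 mg/L.
Correct the yield for decay: Y_obs = Y/(1 + k_d θ_c) = 0.575 / (1 + 0.0698 × 17.0) = 0.575 / 2.187 = 0.2630.
Substrate removed = Q·(S₀ − S) = 20.2 m³/d × (690 − 1.04) g/m³ = 1.39×10^4 g/d = 13.92 kg/d.
So the net sludge growth is P_X = 0.2630 × 13.92 = 3.660 kg VSS/d.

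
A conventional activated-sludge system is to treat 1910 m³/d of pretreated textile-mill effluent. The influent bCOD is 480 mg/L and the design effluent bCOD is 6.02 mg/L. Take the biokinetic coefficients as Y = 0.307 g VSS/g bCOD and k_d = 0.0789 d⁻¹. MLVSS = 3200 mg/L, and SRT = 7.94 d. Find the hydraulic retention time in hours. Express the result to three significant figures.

τ ≈ 5.33 h

From the SRT design equation V = Y Q (S₀−S) θ_c / [X (1 + k_d θ_c)] = 0.307 × 1910 × (480 − 6.02) × 7.94 / [3200 × (1 + 0.0789 × 7.94)] = 2.21×10^6 / 5205 = 424.0 m³.
τ = V/Q = 424.0/1910 = 0.2220 d, or 5.328 h.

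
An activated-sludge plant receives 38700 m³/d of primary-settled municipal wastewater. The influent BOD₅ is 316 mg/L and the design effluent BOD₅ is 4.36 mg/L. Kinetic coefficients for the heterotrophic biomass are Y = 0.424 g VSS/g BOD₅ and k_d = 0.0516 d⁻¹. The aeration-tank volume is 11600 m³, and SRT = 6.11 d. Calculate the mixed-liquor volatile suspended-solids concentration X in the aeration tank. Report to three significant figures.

X ≈ 2050 mg/L

From V·X·(1 + k_d·θ_c) = Y·Q·(S₀ − S)·θ_c: X = 0.424 × 38700 × (316 − 4.36) × 6.11 / [11600 × (1 + 0.0516 × 6.11)] = 2048 mg/L.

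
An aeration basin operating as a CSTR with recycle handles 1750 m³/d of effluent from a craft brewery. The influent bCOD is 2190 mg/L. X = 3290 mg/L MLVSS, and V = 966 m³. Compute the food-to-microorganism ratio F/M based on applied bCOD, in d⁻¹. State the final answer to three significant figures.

F/M ≈ 1.21 d⁻¹

Food-to-microorganism ratio F/M = Q S₀ / (V X) = 1750 × 2190 / (966.0 × 3290) = 1.206 d⁻¹.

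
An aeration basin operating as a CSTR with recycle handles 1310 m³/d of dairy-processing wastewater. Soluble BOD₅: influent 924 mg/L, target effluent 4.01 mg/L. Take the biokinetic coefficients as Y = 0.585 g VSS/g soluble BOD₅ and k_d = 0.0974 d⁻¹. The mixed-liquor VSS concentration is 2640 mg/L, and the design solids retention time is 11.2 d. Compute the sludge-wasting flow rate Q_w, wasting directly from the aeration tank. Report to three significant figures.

Q_w ≈ 128 m³/d

Steady-state biomass mass balance: V·X·(1 + k_d·θ_c) = Y·Q·(S₀ − S)·θ_c, so V = 0.585 × 1310 × (924 − 4.01) × 11.2 / [2640 × (1 + 0.0974 × 11.2)] = 7.9×10^6 / 5520 = 1431 m³.
With mixed-liquor wasting, θ_c = V/Q_w, so Q_w = V/θ_c = 1431/11.2 = 127.7 m³/d.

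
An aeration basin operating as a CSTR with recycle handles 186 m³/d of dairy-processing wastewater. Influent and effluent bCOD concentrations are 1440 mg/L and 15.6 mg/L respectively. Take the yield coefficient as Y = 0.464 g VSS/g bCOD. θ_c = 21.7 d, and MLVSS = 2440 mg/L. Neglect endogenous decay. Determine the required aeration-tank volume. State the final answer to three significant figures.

V ≈ 1090 m³

With k_d = 0 the design equation reduces to V = Y Q (S₀−S) θ_c / X = 0.464 × 186 × (1440 − 15.6) × 21.7 / 2440 = 1093 m³.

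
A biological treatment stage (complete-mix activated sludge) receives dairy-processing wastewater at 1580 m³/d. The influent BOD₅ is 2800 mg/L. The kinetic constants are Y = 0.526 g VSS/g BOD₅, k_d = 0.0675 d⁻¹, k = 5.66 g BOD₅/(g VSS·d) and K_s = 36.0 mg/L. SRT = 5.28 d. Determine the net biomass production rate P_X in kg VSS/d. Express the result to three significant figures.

P_X ≈ 1710 kg VSS/d

Effluent substrate depends only on kinetics and SRT: S = K_s(1 + k_d θ_c) / [θ_c(Yk − k_d) − 1] = 36.0 × (1 + 0.0675 × 5.28) / [5.28 × (0.526 × 5.66 − 0.0675) − 1] = 48.83 / 14.36 = 3.400 mg/L.
Observed yield with endogenous decay: Y_obs = Y / (1 + k_d·θ_c) = 0.526 / (1 + 0.0675 × 5.28) = 0.526 / 1.356 = 0.3878 g VSS/g BOD₅.
Substrate removed = Q·(S₀ − S) = 1580 m³/d × (2800 − 3.40) g/m³ = 4.42×10^6 g/d = 4419 kg/d.
Biomass produced: P_X = Y_obs·Q·ΔS = 0.3878 × 4419 ≈ 1714 kg VSS/d.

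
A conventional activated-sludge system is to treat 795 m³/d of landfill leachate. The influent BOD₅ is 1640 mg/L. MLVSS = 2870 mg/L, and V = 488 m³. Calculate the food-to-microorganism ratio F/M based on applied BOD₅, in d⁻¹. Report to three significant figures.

F/M = applied load / biomass = Q·S₀/(V·X) = 795 × 1640 / (488.0 × 2870) = 0.9309 d⁻¹.

F/M ≈ 0.931 d⁻¹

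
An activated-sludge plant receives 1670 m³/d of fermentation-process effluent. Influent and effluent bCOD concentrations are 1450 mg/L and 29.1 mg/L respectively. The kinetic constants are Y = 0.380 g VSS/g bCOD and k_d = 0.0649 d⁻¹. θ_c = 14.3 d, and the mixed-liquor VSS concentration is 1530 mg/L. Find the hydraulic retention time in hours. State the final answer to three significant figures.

τ ≈ 62.8 h

From the SRT design equation V = Y Q (S₀−S) θ_c / [X (1 + k_d θ_c)] = 0.380 × 1670 × (1450 − 29.1) × 14.3 / [1530 × (1 + 0.0649 × 14.3)] = 1.29×10^7 / 2950 = 4371 m³.
HRT = V/Q = 4371 m³ / 1670 m³·d⁻¹ = 2.617 d × 24 = 62.82 h.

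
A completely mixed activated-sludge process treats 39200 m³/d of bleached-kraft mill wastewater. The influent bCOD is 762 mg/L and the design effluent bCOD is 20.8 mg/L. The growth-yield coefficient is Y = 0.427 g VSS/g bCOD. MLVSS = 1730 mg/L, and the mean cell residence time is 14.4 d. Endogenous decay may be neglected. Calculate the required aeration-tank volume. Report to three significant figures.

V ≈ 103000 m³

V·X = Y·Q·ΔS·θ_c gives V = 0.427 × 39200 × (762 − 20.8) × 14.4 / 1730 = 103268 m³.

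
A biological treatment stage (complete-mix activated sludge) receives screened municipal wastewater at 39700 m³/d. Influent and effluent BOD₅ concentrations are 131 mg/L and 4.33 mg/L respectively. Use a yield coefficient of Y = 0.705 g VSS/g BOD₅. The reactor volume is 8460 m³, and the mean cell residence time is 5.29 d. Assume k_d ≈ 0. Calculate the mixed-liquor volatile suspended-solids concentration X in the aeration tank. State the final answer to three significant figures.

From V·X = Y·Q·(S₀ − S)·θ_c (decay neglected): X = 0.705 × 39700 × (131 − 4.33) × 5.29 / 8460 = 2217 mg/L.

X ≈ 2220 mg/L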